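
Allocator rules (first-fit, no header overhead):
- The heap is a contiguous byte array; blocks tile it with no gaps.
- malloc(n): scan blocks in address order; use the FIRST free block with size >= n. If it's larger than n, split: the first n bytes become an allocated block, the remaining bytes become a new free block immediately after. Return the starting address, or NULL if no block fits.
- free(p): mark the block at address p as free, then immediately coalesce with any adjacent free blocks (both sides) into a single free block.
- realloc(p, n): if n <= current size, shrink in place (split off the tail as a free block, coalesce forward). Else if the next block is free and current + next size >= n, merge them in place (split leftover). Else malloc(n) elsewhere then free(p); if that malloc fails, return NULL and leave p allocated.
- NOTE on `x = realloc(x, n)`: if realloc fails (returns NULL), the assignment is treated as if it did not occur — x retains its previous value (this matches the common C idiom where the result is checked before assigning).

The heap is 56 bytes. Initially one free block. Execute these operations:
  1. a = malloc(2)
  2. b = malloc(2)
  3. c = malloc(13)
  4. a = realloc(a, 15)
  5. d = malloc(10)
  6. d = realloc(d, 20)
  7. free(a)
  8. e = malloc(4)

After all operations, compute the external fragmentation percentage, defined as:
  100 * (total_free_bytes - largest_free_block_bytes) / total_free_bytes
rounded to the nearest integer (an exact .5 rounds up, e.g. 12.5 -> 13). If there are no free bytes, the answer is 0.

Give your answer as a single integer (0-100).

Op 1: a = malloc(2) -> a = 0; heap: [0-1 ALLOC][2-55 FREE]
Op 2: b = malloc(2) -> b = 2; heap: [0-1 ALLOC][2-3 ALLOC][4-55 FREE]
Op 3: c = malloc(13) -> c = 4; heap: [0-1 ALLOC][2-3 ALLOC][4-16 ALLOC][17-55 FREE]
Op 4: a = realloc(a, 15) -> a = 17; heap: [0-1 FREE][2-3 ALLOC][4-16 ALLOC][17-31 ALLOC][32-55 FREE]
Op 5: d = malloc(10) -> d = 32; heap: [0-1 FREE][2-3 ALLOC][4-16 ALLOC][17-31 ALLOC][32-41 ALLOC][42-55 FREE]
Op 6: d = realloc(d, 20) -> d = 32; heap: [0-1 FREE][2-3 ALLOC][4-16 ALLOC][17-31 ALLOC][32-51 ALLOC][52-55 FREE]
Op 7: free(a) -> (freed a); heap: [0-1 FREE][2-3 ALLOC][4-16 ALLOC][17-31 FREE][32-51 ALLOC][52-55 FREE]
Op 8: e = malloc(4) -> e = 17; heap: [0-1 FREE][2-3 ALLOC][4-16 ALLOC][17-20 ALLOC][21-31 FREE][32-51 ALLOC][52-55 FREE]
Free blocks: [2 11 4] total_free=17 largest=11 -> 100*(17-11)/17 = 600/17 ≈ 35.294 -> rounds to 35

Answer: 35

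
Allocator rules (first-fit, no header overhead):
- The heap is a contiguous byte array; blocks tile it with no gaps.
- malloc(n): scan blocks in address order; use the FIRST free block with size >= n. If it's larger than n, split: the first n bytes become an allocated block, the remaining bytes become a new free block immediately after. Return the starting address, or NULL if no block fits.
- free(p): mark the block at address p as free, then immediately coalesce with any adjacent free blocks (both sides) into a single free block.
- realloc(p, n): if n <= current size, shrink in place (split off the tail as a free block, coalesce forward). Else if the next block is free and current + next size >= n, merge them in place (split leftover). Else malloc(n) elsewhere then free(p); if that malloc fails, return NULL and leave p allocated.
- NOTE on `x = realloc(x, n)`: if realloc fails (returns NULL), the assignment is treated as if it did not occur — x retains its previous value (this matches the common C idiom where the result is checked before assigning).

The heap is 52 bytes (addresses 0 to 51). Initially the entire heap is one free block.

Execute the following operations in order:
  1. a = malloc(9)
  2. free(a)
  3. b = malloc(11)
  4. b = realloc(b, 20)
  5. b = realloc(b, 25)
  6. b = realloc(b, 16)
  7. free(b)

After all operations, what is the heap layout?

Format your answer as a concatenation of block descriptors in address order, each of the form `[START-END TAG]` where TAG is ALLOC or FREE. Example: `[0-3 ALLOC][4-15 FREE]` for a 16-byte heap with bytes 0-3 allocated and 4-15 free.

Answer: [0-51 FREE]

Derivation:
Op 1: a = malloc(9) -> a = 0; heap: [0-8 ALLOC][9-51 FREE]
Op 2: free(a) -> (freed a); heap: [0-51 FREE]
Op 3: b = malloc(11) -> b = 0; heap: [0-10 ALLOC][11-51 FREE]
Op 4: b = realloc(b, 20) -> b = 0; heap: [0-19 ALLOC][20-51 FREE]
Op 5: b = realloc(b, 25) -> b = 0; heap: [0-24 ALLOC][25-51 FREE]
Op 6: b = realloc(b, 16) -> b = 0; heap: [0-15 ALLOC][16-51 FREE]
Op 7: free(b) -> (freed b); heap: [0-51 FREE]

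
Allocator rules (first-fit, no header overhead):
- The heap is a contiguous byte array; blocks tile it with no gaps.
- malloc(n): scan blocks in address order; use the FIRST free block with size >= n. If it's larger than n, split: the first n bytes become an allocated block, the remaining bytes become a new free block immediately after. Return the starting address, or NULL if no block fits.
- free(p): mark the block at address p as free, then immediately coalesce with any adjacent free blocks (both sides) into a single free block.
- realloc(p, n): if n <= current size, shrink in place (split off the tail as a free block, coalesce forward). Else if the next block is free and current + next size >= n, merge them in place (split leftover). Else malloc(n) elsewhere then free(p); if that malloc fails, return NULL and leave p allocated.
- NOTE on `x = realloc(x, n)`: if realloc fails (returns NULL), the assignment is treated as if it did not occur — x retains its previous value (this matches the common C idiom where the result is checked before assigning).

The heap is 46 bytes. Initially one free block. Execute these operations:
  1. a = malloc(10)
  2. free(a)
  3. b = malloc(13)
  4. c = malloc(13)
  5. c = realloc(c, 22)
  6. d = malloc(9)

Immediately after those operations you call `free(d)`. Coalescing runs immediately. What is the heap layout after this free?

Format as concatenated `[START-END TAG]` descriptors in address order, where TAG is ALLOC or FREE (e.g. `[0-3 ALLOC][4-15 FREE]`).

Op 1: a = malloc(10) -> a = 0; heap: [0-9 ALLOC][10-45 FREE]
Op 2: free(a) -> (freed a); heap: [0-45 FREE]
Op 3: b = malloc(13) -> b = 0; heap: [0-12 ALLOC][13-45 FREE]
Op 4: c = malloc(13) -> c = 13; heap: [0-12 ALLOC][13-25 ALLOC][26-45 FREE]
Op 5: c = realloc(c, 22) -> c = 13; heap: [0-12 ALLOC][13-34 ALLOC][35-45 FREE]
Op 6: d = malloc(9) -> d = 35; heap: [0-12 ALLOC][13-34 ALLOC][35-43 ALLOC][44-45 FREE]
free(d): d = 35 -> block [35-43 ALLOC]; mark free, coalesce with adjacent free neighbors -> [0-12 ALLOC][13-34 ALLOC][35-45 FREE]

Answer: [0-12 ALLOC][13-34 ALLOC][35-45 FREE]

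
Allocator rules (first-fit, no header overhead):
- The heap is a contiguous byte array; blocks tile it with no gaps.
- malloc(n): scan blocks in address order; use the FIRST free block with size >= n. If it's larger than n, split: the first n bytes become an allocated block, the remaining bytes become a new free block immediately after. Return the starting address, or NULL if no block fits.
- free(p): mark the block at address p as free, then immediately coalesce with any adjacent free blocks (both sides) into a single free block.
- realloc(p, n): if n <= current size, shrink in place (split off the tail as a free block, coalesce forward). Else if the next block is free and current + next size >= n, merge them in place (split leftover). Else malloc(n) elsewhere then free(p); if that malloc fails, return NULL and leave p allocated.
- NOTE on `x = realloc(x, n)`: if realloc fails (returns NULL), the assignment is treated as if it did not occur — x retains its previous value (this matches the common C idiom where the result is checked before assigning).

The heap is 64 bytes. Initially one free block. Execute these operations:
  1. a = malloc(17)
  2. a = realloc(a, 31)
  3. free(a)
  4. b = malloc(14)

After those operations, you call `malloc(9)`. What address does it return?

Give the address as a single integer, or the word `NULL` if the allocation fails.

Op 1: a = malloc(17) -> a = 0; heap: [0-16 ALLOC][17-63 FREE]
Op 2: a = realloc(a, 31) -> a = 0; heap: [0-30 ALLOC][31-63 FREE]
Op 3: free(a) -> (freed a); heap: [0-63 FREE]
Op 4: b = malloc(14) -> b = 0; heap: [0-13 ALLOC][14-63 FREE]
malloc(9): first-fit scan over [0-13 ALLOC][14-63 FREE] -> 14

Answer: 14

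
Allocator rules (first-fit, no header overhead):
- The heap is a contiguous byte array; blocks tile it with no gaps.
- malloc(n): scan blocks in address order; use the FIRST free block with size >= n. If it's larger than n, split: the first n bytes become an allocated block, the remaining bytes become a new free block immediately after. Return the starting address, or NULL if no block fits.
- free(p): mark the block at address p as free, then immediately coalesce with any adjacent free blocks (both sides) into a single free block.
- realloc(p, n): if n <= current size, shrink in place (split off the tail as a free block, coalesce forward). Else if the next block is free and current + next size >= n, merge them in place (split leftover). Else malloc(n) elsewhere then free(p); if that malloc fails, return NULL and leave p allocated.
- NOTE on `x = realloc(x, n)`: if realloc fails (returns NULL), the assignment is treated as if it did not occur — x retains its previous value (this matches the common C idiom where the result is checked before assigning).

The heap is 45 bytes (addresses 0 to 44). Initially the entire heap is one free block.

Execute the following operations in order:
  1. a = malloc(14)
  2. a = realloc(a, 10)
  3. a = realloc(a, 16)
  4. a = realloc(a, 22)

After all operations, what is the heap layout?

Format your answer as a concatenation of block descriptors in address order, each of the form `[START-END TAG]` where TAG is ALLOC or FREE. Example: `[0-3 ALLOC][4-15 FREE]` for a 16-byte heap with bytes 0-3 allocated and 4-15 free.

Answer: [0-21 ALLOC][22-44 FREE]

Derivation:
Op 1: a = malloc(14) -> a = 0; heap: [0-13 ALLOC][14-44 FREE]
Op 2: a = realloc(a, 10) -> a = 0; heap: [0-9 ALLOC][10-44 FREE]
Op 3: a = realloc(a, 16) -> a = 0; heap: [0-15 ALLOC][16-44 FREE]
Op 4: a = realloc(a, 22) -> a = 0; heap: [0-21 ALLOC][22-44 FREE]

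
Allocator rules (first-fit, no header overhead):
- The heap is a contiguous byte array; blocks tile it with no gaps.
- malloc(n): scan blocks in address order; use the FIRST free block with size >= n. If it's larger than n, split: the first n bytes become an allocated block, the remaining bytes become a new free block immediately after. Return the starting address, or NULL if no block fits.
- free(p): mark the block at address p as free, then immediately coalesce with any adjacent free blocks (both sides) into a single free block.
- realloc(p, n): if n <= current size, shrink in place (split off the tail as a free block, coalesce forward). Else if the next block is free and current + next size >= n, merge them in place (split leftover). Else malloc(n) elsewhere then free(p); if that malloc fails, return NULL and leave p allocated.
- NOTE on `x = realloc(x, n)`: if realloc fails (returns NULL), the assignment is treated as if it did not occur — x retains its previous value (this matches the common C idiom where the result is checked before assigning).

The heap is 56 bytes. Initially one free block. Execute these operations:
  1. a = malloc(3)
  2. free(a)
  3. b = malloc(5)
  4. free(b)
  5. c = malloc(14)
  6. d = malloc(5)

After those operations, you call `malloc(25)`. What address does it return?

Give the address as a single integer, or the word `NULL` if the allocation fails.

Answer: 19

Derivation:
Op 1: a = malloc(3) -> a = 0; heap: [0-2 ALLOC][3-55 FREE]
Op 2: free(a) -> (freed a); heap: [0-55 FREE]
Op 3: b = malloc(5) -> b = 0; heap: [0-4 ALLOC][5-55 FREE]
Op 4: free(b) -> (freed b); heap: [0-55 FREE]
Op 5: c = malloc(14) -> c = 0; heap: [0-13 ALLOC][14-55 FREE]
Op 6: d = malloc(5) -> d = 14; heap: [0-13 ALLOC][14-18 ALLOC][19-55 FREE]
malloc(25): first-fit scan over [0-13 ALLOC][14-18 ALLOC][19-55 FREE] -> 19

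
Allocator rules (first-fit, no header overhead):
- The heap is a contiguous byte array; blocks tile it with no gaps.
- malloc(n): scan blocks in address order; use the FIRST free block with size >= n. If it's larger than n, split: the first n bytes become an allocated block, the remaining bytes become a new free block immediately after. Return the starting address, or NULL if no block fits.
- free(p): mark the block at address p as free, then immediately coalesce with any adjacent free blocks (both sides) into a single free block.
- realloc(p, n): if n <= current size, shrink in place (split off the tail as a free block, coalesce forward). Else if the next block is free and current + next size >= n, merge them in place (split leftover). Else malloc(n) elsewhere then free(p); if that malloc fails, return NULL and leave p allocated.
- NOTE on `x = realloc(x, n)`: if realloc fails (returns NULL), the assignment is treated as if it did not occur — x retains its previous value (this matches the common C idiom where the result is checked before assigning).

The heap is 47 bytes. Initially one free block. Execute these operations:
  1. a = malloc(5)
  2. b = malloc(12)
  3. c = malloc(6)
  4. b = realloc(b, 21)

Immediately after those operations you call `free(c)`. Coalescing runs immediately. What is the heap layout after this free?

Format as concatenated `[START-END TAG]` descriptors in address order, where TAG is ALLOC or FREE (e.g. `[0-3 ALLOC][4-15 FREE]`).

Op 1: a = malloc(5) -> a = 0; heap: [0-4 ALLOC][5-46 FREE]
Op 2: b = malloc(12) -> b = 5; heap: [0-4 ALLOC][5-16 ALLOC][17-46 FREE]
Op 3: c = malloc(6) -> c = 17; heap: [0-4 ALLOC][5-16 ALLOC][17-22 ALLOC][23-46 FREE]
Op 4: b = realloc(b, 21) -> b = 23; heap: [0-4 ALLOC][5-16 FREE][17-22 ALLOC][23-43 ALLOC][44-46 FREE]
free(c): c = 17 -> block [17-22 ALLOC]; mark free, coalesce with adjacent free neighbors -> [0-4 ALLOC][5-22 FREE][23-43 ALLOC][44-46 FREE]

Answer: [0-4 ALLOC][5-22 FREE][23-43 ALLOC][44-46 FREE]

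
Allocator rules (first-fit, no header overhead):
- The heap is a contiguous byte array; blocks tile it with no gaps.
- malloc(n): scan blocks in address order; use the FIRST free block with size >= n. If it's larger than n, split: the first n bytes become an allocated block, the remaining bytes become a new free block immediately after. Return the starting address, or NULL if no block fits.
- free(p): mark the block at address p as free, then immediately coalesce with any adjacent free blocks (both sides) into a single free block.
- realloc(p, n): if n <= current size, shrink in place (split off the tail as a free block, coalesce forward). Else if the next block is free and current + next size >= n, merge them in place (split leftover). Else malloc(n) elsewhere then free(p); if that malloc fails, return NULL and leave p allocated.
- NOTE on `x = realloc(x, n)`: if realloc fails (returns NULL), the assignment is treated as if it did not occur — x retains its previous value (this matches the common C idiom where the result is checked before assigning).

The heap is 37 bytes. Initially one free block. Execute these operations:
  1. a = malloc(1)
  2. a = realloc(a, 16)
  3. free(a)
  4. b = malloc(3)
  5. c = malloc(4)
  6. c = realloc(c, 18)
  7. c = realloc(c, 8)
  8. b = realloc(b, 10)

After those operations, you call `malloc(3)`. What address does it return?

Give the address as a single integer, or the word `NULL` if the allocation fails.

Answer: 0

Derivation:
Op 1: a = malloc(1) -> a = 0; heap: [0-0 ALLOC][1-36 FREE]
Op 2: a = realloc(a, 16) -> a = 0; heap: [0-15 ALLOC][16-36 FREE]
Op 3: free(a) -> (freed a); heap: [0-36 FREE]
Op 4: b = malloc(3) -> b = 0; heap: [0-2 ALLOC][3-36 FREE]
Op 5: c = malloc(4) -> c = 3; heap: [0-2 ALLOC][3-6 ALLOC][7-36 FREE]
Op 6: c = realloc(c, 18) -> c = 3; heap: [0-2 ALLOC][3-20 ALLOC][21-36 FREE]
Op 7: c = realloc(c, 8) -> c = 3; heap: [0-2 ALLOC][3-10 ALLOC][11-36 FREE]
Op 8: b = realloc(b, 10) -> b = 11; heap: [0-2 FREE][3-10 ALLOC][11-20 ALLOC][21-36 FREE]
malloc(3): first-fit scan over [0-2 FREE][3-10 ALLOC][11-20 ALLOC][21-36 FREE] -> 0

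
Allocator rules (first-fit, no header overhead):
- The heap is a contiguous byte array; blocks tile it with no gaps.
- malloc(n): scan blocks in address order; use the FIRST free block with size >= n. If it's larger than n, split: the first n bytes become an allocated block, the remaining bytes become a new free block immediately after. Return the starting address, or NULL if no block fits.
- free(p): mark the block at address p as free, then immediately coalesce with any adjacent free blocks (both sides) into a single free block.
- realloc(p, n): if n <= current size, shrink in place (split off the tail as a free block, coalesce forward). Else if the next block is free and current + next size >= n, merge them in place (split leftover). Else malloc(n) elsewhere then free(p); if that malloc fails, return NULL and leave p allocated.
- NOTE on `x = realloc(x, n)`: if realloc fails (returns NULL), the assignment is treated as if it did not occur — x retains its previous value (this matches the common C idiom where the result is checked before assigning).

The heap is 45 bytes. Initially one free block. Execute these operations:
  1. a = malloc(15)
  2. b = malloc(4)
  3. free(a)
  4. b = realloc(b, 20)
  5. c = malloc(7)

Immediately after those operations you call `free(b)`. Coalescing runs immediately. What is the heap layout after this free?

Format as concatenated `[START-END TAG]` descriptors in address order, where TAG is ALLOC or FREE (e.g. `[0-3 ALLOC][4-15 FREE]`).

Op 1: a = malloc(15) -> a = 0; heap: [0-14 ALLOC][15-44 FREE]
Op 2: b = malloc(4) -> b = 15; heap: [0-14 ALLOC][15-18 ALLOC][19-44 FREE]
Op 3: free(a) -> (freed a); heap: [0-14 FREE][15-18 ALLOC][19-44 FREE]
Op 4: b = realloc(b, 20) -> b = 15; heap: [0-14 FREE][15-34 ALLOC][35-44 FREE]
Op 5: c = malloc(7) -> c = 0; heap: [0-6 ALLOC][7-14 FREE][15-34 ALLOC][35-44 FREE]
free(b): b = 15 -> block [15-34 ALLOC]; mark free, coalesce with adjacent free neighbors -> [0-6 ALLOC][7-44 FREE]

Answer: [0-6 ALLOC][7-44 FREE]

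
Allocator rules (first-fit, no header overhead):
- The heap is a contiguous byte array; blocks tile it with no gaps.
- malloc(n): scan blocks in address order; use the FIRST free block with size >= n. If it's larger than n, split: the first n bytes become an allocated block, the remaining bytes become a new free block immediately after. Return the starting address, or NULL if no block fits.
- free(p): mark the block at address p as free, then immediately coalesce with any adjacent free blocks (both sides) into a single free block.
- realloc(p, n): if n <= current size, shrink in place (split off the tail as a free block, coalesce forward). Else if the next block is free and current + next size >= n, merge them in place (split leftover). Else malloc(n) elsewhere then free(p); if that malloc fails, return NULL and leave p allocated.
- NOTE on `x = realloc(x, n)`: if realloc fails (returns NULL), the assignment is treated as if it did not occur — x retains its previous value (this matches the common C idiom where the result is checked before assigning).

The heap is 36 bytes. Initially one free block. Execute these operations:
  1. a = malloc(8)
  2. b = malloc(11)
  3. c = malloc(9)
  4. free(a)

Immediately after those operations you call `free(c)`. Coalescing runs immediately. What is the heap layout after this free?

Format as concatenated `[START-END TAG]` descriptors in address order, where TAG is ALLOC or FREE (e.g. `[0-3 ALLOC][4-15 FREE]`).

Answer: [0-7 FREE][8-18 ALLOC][19-35 FREE]

Derivation:
Op 1: a = malloc(8) -> a = 0; heap: [0-7 ALLOC][8-35 FREE]
Op 2: b = malloc(11) -> b = 8; heap: [0-7 ALLOC][8-18 ALLOC][19-35 FREE]
Op 3: c = malloc(9) -> c = 19; heap: [0-7 ALLOC][8-18 ALLOC][19-27 ALLOC][28-35 FREE]
Op 4: free(a) -> (freed a); heap: [0-7 FREE][8-18 ALLOC][19-27 ALLOC][28-35 FREE]
free(c): c = 19 -> block [19-27 ALLOC]; mark free, coalesce with adjacent free neighbors -> [0-7 FREE][8-18 ALLOC][19-35 FREE]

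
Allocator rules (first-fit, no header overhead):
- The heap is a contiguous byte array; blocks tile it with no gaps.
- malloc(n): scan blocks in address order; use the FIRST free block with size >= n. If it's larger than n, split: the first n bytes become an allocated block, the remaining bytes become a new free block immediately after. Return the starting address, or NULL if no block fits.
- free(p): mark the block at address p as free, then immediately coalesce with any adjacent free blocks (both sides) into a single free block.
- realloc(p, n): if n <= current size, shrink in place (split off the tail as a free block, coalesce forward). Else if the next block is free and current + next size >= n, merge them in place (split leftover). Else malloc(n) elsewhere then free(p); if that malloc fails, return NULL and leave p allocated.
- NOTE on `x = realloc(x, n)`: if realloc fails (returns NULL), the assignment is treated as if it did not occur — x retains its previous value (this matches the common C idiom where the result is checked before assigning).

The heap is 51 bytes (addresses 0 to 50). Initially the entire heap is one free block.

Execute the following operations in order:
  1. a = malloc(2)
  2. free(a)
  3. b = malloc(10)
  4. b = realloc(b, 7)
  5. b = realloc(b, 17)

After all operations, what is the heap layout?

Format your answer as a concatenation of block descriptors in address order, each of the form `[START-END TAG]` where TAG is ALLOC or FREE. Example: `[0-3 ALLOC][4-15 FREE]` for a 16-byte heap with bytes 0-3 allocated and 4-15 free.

Answer: [0-16 ALLOC][17-50 FREE]

Derivation:
Op 1: a = malloc(2) -> a = 0; heap: [0-1 ALLOC][2-50 FREE]
Op 2: free(a) -> (freed a); heap: [0-50 FREE]
Op 3: b = malloc(10) -> b = 0; heap: [0-9 ALLOC][10-50 FREE]
Op 4: b = realloc(b, 7) -> b = 0; heap: [0-6 ALLOC][7-50 FREE]
Op 5: b = realloc(b, 17) -> b = 0; heap: [0-16 ALLOC][17-50 FREE]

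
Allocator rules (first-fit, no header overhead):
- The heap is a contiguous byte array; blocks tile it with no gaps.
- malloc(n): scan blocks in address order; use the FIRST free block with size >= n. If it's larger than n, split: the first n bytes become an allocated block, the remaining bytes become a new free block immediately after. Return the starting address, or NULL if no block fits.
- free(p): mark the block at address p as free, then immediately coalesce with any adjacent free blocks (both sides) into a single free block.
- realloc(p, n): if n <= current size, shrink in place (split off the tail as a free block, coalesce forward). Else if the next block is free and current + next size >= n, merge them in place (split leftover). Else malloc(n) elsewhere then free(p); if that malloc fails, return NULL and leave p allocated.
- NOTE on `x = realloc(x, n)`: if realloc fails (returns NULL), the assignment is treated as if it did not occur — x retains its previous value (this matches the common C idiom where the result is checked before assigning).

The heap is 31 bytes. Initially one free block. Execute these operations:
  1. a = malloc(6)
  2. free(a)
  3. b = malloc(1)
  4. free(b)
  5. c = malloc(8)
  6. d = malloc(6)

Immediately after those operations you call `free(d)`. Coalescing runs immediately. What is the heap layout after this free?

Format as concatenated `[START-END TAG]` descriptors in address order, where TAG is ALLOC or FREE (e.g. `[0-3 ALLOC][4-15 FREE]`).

Op 1: a = malloc(6) -> a = 0; heap: [0-5 ALLOC][6-30 FREE]
Op 2: free(a) -> (freed a); heap: [0-30 FREE]
Op 3: b = malloc(1) -> b = 0; heap: [0-0 ALLOC][1-30 FREE]
Op 4: free(b) -> (freed b); heap: [0-30 FREE]
Op 5: c = malloc(8) -> c = 0; heap: [0-7 ALLOC][8-30 FREE]
Op 6: d = malloc(6) -> d = 8; heap: [0-7 ALLOC][8-13 ALLOC][14-30 FREE]
free(d): d = 8 -> block [8-13 ALLOC]; mark free, coalesce with adjacent free neighbors -> [0-7 ALLOC][8-30 FREE]

Answer: [0-7 ALLOC][8-30 FREE]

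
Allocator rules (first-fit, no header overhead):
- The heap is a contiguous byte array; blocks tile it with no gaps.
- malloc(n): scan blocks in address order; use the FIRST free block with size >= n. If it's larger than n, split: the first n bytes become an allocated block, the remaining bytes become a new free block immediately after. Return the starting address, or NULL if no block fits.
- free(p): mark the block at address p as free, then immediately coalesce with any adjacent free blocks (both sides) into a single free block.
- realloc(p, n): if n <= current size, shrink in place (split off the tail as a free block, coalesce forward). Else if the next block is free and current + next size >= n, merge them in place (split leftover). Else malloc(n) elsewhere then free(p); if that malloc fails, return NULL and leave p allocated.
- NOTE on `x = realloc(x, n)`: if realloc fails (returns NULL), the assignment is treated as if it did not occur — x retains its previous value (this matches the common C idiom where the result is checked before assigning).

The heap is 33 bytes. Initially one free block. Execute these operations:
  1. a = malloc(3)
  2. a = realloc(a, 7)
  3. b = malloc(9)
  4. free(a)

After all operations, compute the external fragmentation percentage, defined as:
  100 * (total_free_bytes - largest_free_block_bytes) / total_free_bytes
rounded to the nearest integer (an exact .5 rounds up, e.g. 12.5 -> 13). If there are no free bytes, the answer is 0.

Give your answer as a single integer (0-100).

Answer: 29

Derivation:
Op 1: a = malloc(3) -> a = 0; heap: [0-2 ALLOC][3-32 FREE]
Op 2: a = realloc(a, 7) -> a = 0; heap: [0-6 ALLOC][7-32 FREE]
Op 3: b = malloc(9) -> b = 7; heap: [0-6 ALLOC][7-15 ALLOC][16-32 FREE]
Op 4: free(a) -> (freed a); heap: [0-6 FREE][7-15 ALLOC][16-32 FREE]
Free blocks: [7 17] total_free=24 largest=17 -> 100*(24-17)/24 = 700/24 ≈ 29.167 -> rounds to 29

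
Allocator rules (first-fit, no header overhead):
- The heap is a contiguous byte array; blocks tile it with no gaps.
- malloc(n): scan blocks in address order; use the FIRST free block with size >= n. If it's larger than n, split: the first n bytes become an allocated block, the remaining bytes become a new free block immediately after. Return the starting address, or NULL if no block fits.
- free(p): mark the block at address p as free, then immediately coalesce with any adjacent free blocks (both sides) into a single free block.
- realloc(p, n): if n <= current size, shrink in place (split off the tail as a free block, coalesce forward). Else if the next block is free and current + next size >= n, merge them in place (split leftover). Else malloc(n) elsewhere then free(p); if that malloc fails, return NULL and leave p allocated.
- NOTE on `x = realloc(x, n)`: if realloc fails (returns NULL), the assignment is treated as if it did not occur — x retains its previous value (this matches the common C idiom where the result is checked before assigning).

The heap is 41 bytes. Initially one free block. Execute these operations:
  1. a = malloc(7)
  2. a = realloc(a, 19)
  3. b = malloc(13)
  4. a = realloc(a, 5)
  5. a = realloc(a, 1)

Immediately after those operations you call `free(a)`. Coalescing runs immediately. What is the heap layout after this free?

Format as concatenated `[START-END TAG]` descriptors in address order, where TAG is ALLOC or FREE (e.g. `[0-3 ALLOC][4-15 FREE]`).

Answer: [0-18 FREE][19-31 ALLOC][32-40 FREE]

Derivation:
Op 1: a = malloc(7) -> a = 0; heap: [0-6 ALLOC][7-40 FREE]
Op 2: a = realloc(a, 19) -> a = 0; heap: [0-18 ALLOC][19-40 FREE]
Op 3: b = malloc(13) -> b = 19; heap: [0-18 ALLOC][19-31 ALLOC][32-40 FREE]
Op 4: a = realloc(a, 5) -> a = 0; heap: [0-4 ALLOC][5-18 FREE][19-31 ALLOC][32-40 FREE]
Op 5: a = realloc(a, 1) -> a = 0; heap: [0-0 ALLOC][1-18 FREE][19-31 ALLOC][32-40 FREE]
free(a): a = 0 -> block [0-0 ALLOC]; mark free, coalesce with adjacent free neighbors -> [0-18 FREE][19-31 ALLOC][32-40 FREE]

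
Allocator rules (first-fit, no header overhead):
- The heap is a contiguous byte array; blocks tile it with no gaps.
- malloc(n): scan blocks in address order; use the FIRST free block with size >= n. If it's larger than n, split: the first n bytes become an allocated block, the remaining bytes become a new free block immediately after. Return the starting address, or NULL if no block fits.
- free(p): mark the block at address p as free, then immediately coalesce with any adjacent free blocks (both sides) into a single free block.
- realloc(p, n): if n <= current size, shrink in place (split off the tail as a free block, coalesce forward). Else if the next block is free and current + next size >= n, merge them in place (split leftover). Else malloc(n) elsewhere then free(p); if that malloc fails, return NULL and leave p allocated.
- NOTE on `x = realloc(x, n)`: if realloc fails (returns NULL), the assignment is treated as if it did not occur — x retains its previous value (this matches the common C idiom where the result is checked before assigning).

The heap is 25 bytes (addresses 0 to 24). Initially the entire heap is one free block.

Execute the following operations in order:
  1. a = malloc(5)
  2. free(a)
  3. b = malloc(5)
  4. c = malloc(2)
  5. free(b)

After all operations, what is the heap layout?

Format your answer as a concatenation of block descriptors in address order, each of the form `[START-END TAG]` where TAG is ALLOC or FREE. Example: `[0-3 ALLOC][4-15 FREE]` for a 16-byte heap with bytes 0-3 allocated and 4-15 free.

Answer: [0-4 FREE][5-6 ALLOC][7-24 FREE]

Derivation:
Op 1: a = malloc(5) -> a = 0; heap: [0-4 ALLOC][5-24 FREE]
Op 2: free(a) -> (freed a); heap: [0-24 FREE]
Op 3: b = malloc(5) -> b = 0; heap: [0-4 ALLOC][5-24 FREE]
Op 4: c = malloc(2) -> c = 5; heap: [0-4 ALLOC][5-6 ALLOC][7-24 FREE]
Op 5: free(b) -> (freed b); heap: [0-4 FREE][5-6 ALLOC][7-24 FREE]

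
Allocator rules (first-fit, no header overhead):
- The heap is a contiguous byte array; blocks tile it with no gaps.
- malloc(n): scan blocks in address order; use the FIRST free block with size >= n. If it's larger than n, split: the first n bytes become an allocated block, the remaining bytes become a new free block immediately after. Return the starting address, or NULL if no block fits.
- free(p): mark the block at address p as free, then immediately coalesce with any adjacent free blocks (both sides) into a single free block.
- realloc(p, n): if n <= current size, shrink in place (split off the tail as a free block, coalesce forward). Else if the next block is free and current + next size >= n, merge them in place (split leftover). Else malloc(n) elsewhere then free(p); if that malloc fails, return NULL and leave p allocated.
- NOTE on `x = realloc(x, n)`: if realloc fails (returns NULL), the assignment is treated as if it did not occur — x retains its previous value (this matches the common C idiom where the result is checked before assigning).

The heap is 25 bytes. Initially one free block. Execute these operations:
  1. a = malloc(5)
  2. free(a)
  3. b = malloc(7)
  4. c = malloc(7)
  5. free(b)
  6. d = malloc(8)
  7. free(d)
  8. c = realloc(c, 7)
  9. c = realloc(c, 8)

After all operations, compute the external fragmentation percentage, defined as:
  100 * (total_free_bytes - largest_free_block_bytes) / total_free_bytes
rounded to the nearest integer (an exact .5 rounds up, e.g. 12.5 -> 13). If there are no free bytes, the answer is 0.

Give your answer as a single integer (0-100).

Answer: 41

Derivation:
Op 1: a = malloc(5) -> a = 0; heap: [0-4 ALLOC][5-24 FREE]
Op 2: free(a) -> (freed a); heap: [0-24 FREE]
Op 3: b = malloc(7) -> b = 0; heap: [0-6 ALLOC][7-24 FREE]
Op 4: c = malloc(7) -> c = 7; heap: [0-6 ALLOC][7-13 ALLOC][14-24 FREE]
Op 5: free(b) -> (freed b); heap: [0-6 FREE][7-13 ALLOC][14-24 FREE]
Op 6: d = malloc(8) -> d = 14; heap: [0-6 FREE][7-13 ALLOC][14-21 ALLOC][22-24 FREE]
Op 7: free(d) -> (freed d); heap: [0-6 FREE][7-13 ALLOC][14-24 FREE]
Op 8: c = realloc(c, 7) -> c = 7; heap: [0-6 FREE][7-13 ALLOC][14-24 FREE]
Op 9: c = realloc(c, 8) -> c = 7; heap: [0-6 FREE][7-14 ALLOC][15-24 FREE]
Free blocks: [7 10] total_free=17 largest=10 -> 100*(17-10)/17 = 700/17 ≈ 41.176 -> rounds to 41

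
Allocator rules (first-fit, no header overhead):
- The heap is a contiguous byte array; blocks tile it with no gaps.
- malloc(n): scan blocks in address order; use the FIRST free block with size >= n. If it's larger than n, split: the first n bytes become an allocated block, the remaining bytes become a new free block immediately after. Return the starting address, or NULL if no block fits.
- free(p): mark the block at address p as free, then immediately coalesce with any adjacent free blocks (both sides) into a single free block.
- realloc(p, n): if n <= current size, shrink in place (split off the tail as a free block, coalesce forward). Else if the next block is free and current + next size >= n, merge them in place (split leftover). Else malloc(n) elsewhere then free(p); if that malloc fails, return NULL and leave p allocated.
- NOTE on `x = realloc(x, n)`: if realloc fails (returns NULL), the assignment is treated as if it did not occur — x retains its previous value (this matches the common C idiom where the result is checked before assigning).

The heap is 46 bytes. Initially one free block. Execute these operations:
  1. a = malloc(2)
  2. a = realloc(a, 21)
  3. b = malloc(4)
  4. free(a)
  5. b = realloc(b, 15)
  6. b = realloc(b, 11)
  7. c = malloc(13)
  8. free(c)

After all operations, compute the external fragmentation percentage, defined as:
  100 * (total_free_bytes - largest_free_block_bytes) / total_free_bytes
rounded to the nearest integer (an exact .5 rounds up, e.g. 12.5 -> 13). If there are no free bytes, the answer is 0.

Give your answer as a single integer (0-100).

Answer: 40

Derivation:
Op 1: a = malloc(2) -> a = 0; heap: [0-1 ALLOC][2-45 FREE]
Op 2: a = realloc(a, 21) -> a = 0; heap: [0-20 ALLOC][21-45 FREE]
Op 3: b = malloc(4) -> b = 21; heap: [0-20 ALLOC][21-24 ALLOC][25-45 FREE]
Op 4: free(a) -> (freed a); heap: [0-20 FREE][21-24 ALLOC][25-45 FREE]
Op 5: b = realloc(b, 15) -> b = 21; heap: [0-20 FREE][21-35 ALLOC][36-45 FREE]
Op 6: b = realloc(b, 11) -> b = 21; heap: [0-20 FREE][21-31 ALLOC][32-45 FREE]
Op 7: c = malloc(13) -> c = 0; heap: [0-12 ALLOC][13-20 FREE][21-31 ALLOC][32-45 FREE]
Op 8: free(c) -> (freed c); heap: [0-20 FREE][21-31 ALLOC][32-45 FREE]
Free blocks: [21 14] total_free=35 largest=21 -> 100*(35-21)/35 = 1400/35 = 40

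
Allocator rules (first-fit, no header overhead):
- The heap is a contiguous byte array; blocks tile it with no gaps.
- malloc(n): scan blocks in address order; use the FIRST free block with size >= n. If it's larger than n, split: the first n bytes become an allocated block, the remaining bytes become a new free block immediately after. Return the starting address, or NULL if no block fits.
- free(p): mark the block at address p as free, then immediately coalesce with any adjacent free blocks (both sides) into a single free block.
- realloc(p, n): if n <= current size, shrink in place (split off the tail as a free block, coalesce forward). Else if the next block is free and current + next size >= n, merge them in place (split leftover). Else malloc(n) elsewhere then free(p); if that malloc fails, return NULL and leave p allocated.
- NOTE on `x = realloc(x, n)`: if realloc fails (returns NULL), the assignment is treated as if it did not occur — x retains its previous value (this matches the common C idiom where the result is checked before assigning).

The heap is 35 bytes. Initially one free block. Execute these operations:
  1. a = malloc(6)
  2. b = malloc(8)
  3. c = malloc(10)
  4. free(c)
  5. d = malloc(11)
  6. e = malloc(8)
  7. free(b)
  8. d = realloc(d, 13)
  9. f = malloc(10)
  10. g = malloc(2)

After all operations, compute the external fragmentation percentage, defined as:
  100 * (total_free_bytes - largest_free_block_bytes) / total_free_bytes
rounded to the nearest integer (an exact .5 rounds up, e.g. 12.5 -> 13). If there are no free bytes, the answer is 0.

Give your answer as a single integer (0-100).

Op 1: a = malloc(6) -> a = 0; heap: [0-5 ALLOC][6-34 FREE]
Op 2: b = malloc(8) -> b = 6; heap: [0-5 ALLOC][6-13 ALLOC][14-34 FREE]
Op 3: c = malloc(10) -> c = 14; heap: [0-5 ALLOC][6-13 ALLOC][14-23 ALLOC][24-34 FREE]
Op 4: free(c) -> (freed c); heap: [0-5 ALLOC][6-13 ALLOC][14-34 FREE]
Op 5: d = malloc(11) -> d = 14; heap: [0-5 ALLOC][6-13 ALLOC][14-24 ALLOC][25-34 FREE]
Op 6: e = malloc(8) -> e = 25; heap: [0-5 ALLOC][6-13 ALLOC][14-24 ALLOC][25-32 ALLOC][33-34 FREE]
Op 7: free(b) -> (freed b); heap: [0-5 ALLOC][6-13 FREE][14-24 ALLOC][25-32 ALLOC][33-34 FREE]
Op 8: d = realloc(d, 13) -> NULL (d unchanged); heap: [0-5 ALLOC][6-13 FREE][14-24 ALLOC][25-32 ALLOC][33-34 FREE]
Op 9: f = malloc(10) -> f = NULL; heap: [0-5 ALLOC][6-13 FREE][14-24 ALLOC][25-32 ALLOC][33-34 FREE]
Op 10: g = malloc(2) -> g = 6; heap: [0-5 ALLOC][6-7 ALLOC][8-13 FREE][14-24 ALLOC][25-32 ALLOC][33-34 FREE]
Free blocks: [6 2] total_free=8 largest=6 -> 100*(8-6)/8 = 200/8 = 25

Answer: 25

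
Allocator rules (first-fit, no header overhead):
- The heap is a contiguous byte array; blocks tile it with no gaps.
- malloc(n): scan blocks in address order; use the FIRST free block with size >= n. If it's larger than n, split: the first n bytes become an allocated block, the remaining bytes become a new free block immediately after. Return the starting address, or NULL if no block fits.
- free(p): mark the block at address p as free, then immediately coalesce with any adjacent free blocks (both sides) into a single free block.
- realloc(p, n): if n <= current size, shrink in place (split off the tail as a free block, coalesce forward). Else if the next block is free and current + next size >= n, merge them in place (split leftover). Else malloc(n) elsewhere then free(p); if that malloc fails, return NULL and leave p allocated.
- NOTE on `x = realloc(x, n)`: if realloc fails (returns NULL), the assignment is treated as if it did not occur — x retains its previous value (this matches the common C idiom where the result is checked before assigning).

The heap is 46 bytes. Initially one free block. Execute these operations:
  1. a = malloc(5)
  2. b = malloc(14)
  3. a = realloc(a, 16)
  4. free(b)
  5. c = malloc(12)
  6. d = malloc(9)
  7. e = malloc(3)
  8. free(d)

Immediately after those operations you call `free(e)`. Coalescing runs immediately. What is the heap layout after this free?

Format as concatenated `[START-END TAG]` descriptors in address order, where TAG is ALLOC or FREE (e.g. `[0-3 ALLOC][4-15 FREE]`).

Answer: [0-11 ALLOC][12-18 FREE][19-34 ALLOC][35-45 FREE]

Derivation:
Op 1: a = malloc(5) -> a = 0; heap: [0-4 ALLOC][5-45 FREE]
Op 2: b = malloc(14) -> b = 5; heap: [0-4 ALLOC][5-18 ALLOC][19-45 FREE]
Op 3: a = realloc(a, 16) -> a = 19; heap: [0-4 FREE][5-18 ALLOC][19-34 ALLOC][35-45 FREE]
Op 4: free(b) -> (freed b); heap: [0-18 FREE][19-34 ALLOC][35-45 FREE]
Op 5: c = malloc(12) -> c = 0; heap: [0-11 ALLOC][12-18 FREE][19-34 ALLOC][35-45 FREE]
Op 6: d = malloc(9) -> d = 35; heap: [0-11 ALLOC][12-18 FREE][19-34 ALLOC][35-43 ALLOC][44-45 FREE]
Op 7: e = malloc(3) -> e = 12; heap: [0-11 ALLOC][12-14 ALLOC][15-18 FREE][19-34 ALLOC][35-43 ALLOC][44-45 FREE]
Op 8: free(d) -> (freed d); heap: [0-11 ALLOC][12-14 ALLOC][15-18 FREE][19-34 ALLOC][35-45 FREE]
free(e): e = 12 -> block [12-14 ALLOC]; mark free, coalesce with adjacent free neighbors -> [0-11 ALLOC][12-18 FREE][19-34 ALLOC][35-45 FREE]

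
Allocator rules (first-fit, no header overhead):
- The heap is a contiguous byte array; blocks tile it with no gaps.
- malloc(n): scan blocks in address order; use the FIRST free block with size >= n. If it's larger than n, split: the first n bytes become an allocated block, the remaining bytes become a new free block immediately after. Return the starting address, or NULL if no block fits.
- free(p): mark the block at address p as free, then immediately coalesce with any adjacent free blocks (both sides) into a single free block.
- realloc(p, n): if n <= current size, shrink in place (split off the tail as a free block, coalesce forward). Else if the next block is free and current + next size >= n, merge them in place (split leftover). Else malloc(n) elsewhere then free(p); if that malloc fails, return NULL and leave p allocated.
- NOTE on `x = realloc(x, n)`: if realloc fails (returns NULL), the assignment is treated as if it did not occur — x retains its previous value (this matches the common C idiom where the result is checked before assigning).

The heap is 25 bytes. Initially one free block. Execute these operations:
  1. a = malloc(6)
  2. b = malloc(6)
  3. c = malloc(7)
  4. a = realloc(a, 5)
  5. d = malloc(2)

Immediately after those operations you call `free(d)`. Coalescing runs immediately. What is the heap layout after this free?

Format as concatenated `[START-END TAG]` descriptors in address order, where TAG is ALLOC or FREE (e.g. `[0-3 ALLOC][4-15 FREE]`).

Answer: [0-4 ALLOC][5-5 FREE][6-11 ALLOC][12-18 ALLOC][19-24 FREE]

Derivation:
Op 1: a = malloc(6) -> a = 0; heap: [0-5 ALLOC][6-24 FREE]
Op 2: b = malloc(6) -> b = 6; heap: [0-5 ALLOC][6-11 ALLOC][12-24 FREE]
Op 3: c = malloc(7) -> c = 12; heap: [0-5 ALLOC][6-11 ALLOC][12-18 ALLOC][19-24 FREE]
Op 4: a = realloc(a, 5) -> a = 0; heap: [0-4 ALLOC][5-5 FREE][6-11 ALLOC][12-18 ALLOC][19-24 FREE]
Op 5: d = malloc(2) -> d = 19; heap: [0-4 ALLOC][5-5 FREE][6-11 ALLOC][12-18 ALLOC][19-20 ALLOC][21-24 FREE]
free(d): d = 19 -> block [19-20 ALLOC]; mark free, coalesce with adjacent free neighbors -> [0-4 ALLOC][5-5 FREE][6-11 ALLOC][12-18 ALLOC][19-24 FREE]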